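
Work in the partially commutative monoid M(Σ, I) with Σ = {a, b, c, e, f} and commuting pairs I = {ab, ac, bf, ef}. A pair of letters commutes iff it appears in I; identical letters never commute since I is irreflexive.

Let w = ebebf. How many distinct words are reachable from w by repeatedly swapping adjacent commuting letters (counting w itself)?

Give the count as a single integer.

drop 0:e onto floor
drop 1:b onto {0:e}
drop 2:e onto {1:b}
drop 3:b onto {2:e}
drop 4:f onto floor
ground layer = {0:e, 4:f}
drop-orders for the pieces not yet dropped (sum over which currently-grounded one goes next):
  1 to go: {3} 1  {4} 1
  2 to go: {2,3} 1  {3,4} 2
  3 to go: {1,2,3} 1  {2,3,4} 3
  if 0:e drops first: 4 orders
  if 4:f drops first: 1 orders
heap linearizations: 5

5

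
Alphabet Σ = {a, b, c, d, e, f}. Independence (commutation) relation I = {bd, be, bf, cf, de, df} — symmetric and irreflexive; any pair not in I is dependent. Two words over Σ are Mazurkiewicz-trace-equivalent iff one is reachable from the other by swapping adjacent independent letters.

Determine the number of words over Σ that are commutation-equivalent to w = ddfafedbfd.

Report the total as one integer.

0(d) covers ∅
1(d) covers 0:d
2(f) covers ∅
3(a) covers 1:d, 2:f
4(f) covers 3:a
5(e) covers 4:f
6(d) covers 3:a
7(b) covers 3:a
8(f) covers 5:e
9(d) covers 6:d
floor of heap: 0:d, 2:f
completions by unplaced set U, small U first (add the entries for U minus each lowest piece of U):
  |U|=1: {7}:1  {8}:1  {9}:1
  |U|=2: {5,8}:1  {6,9}:1  {7,8}:2  {7,9}:2  {8,9}:2
  |U|=3: {4,5,8}:1  {5,7,8}:3  {5,8,9}:3  {6,7,9}:3  {6,8,9}:3  {7,8,9}:6
  |U|=4: {4,5,7,8}:4  {4,5,8,9}:4  {5,6,8,9}:6  {5,7,8,9}:12  {6,7,8,9}:12
  |U|=5: {4,5,6,8,9}:10  {4,5,7,8,9}:20  {5,6,7,8,9}:30
  |U|=6: {4,5,6,7,8,9}:60
  |U|=7: {3,4,5,6,7,8,9}:60
  |U|=8: {1,3,4,5,6,7,8,9}:60  {2,3,4,5,6,7,8,9}:60
  start at 0(d): 120
  start at 2(f): 60
sum over floor = 180

180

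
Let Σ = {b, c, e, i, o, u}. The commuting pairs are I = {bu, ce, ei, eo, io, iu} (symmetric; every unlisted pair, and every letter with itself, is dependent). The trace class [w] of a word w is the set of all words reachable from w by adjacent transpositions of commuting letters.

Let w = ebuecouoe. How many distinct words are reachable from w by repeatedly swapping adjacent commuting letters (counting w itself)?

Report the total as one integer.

12

0(e) covers ∅
1(b) covers 0:e
2(u) covers 0:e
3(e) covers 1:b, 2:u
4(c) covers 1:b, 2:u
5(o) covers 4:c
6(u) covers 3:e, 5:o
7(o) covers 6:u
8(e) covers 6:u
floor of heap: 0:e
completions by unplaced set U, small U first (add the entries for U minus each lowest piece of U):
  |U|=1: {7}:1  {8}:1
  |U|=2: {7,8}:2
  |U|=3: {6,7,8}:2
  |U|=4: {3,6,7,8}:2  {5,6,7,8}:2
  |U|=5: {3,5,6,7,8}:4  {4,5,6,7,8}:2
  |U|=6: {3,4,5,6,7,8}:6
  |U|=7: {1,3,4,5,6,7,8}:6  {2,3,4,5,6,7,8}:6
  start at 0(e): 12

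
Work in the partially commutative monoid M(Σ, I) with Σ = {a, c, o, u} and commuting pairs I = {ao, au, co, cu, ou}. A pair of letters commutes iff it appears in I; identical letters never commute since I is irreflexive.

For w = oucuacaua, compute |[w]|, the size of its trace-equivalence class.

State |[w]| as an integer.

504

piece 0:o — minimal
piece 1:u — minimal
piece 2:c — minimal
piece 3:u rests on {1:u}
piece 4:a rests on {2:c}
piece 5:c rests on {4:a}
piece 6:a rests on {5:c}
piece 7:u rests on {3:u}
piece 8:a rests on {6:a}
minimal pieces: {0:o, 1:u, 2:c}
ways to finish when only these pieces remain (= sum over removing one remaining piece with nothing left below it):
  1 left: {0}→1  {7}→1  {8}→1
  2 left: {0,7}→2  {0,8}→2  {3,7}→1  {6,8}→1  {7,8}→2
  3 left: {0,3,7}→3  {0,6,8}→3  {0,7,8}→6  {1,3,7}→1  {3,7,8}→3  {5,6,8}→1  {6,7,8}→3
  4 left: {0,1,3,7}→4  {0,3,7,8}→12  {0,5,6,8}→4  {0,6,7,8}→12  {1,3,7,8}→4  {3,6,7,8}→6  {4,5,6,8}→1  {5,6,7,8}→4
  5 left: {0,1,3,7,8}→20  {0,3,6,7,8}→30  {0,4,5,6,8}→5  {0,5,6,7,8}→20  {1,3,6,7,8}→10  {2,4,5,6,8}→1  {3,5,6,7,8}→10  {4,5,6,7,8}→5
  6 left: {0,1,3,6,7,8}→60  {0,2,4,5,6,8}→6  {0,3,5,6,7,8}→60  {0,4,5,6,7,8}→30  {1,3,5,6,7,8}→20  {2,4,5,6,7,8}→6  {3,4,5,6,7,8}→15
  7 left: {0,1,3,5,6,7,8}→140  {0,2,4,5,6,7,8}→42  {0,3,4,5,6,7,8}→105  {1,3,4,5,6,7,8}→35  {2,3,4,5,6,7,8}→21
  placing 0:o first → 56 extensions
  placing 1:u first → 168 extensions
  placing 2:c first → 280 extensions
total linear extensions = 504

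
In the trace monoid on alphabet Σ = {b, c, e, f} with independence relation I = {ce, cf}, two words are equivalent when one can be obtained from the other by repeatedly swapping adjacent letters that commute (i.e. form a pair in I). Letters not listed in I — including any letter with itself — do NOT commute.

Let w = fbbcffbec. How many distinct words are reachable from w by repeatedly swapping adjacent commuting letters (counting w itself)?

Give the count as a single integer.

#0=f has no predecessor
#1=b depends on [0:f]
#2=b depends on [1:b]
#3=c depends on [2:b]
#4=f depends on [2:b]
#5=f depends on [4:f]
#6=b depends on [3:c, 5:f]
#7=e depends on [6:b]
#8=c depends on [6:b]
sources: [0:f]
N(rest) = Σ N(rest − s) over sources s of rest; N(one piece) = 1:
  size 1 → [7]=1  [8]=1
  size 2 → [7,8]=2
  size 3 → [6,7,8]=2
  size 4 → [3,6,7,8]=2  [5,6,7,8]=2
  size 5 → [3,5,6,7,8]=4  [4,5,6,7,8]=2
  size 6 → [3,4,5,6,7,8]=6
  size 7 → [2,3,4,5,6,7,8]=6
  first=0(f) contributes 6

6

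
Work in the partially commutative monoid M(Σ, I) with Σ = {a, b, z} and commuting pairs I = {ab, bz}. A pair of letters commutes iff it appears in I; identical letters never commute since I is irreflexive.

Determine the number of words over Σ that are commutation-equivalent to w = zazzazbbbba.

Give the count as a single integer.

#0=z has no predecessor
#1=a depends on [0:z]
#2=z depends on [1:a]
#3=z depends on [2:z]
#4=a depends on [3:z]
#5=z depends on [4:a]
#6=b has no predecessor
#7=b depends on [6:b]
#8=b depends on [7:b]
#9=b depends on [8:b]
#10=a depends on [5:z]
sources: [0:z, 6:b]
N(rest) = Σ N(rest − s) over sources s of rest; N(one piece) = 1:
  size 1 → [9]=1  [10]=1
  size 2 → [5,10]=1  [8,9]=1  [9,10]=2
  size 3 → [4,5,10]=1  [5,9,10]=3  [7,8,9]=1  [8,9,10]=3
  size 4 → [3,4,5,10]=1  [4,5,9,10]=4  [5,8,9,10]=6  [6,7,8,9]=1  [7,8,9,10]=4
  size 5 → [2,3,4,5,10]=1  [3,4,5,9,10]=5  [4,5,8,9,10]=10  [5,7,8,9,10]=10  [6,7,8,9,10]=5
  size 6 → [1,2,3,4,5,10]=1  [2,3,4,5,9,10]=6  [3,4,5,8,9,10]=15  [4,5,7,8,9,10]=20  [5,6,7,8,9,10]=15
  size 7 → [0,1,2,3,4,5,10]=1  [1,2,3,4,5,9,10]=7  [2,3,4,5,8,9,10]=21  [3,4,5,7,8,9,10]=35  [4,5,6,7,8,9,10]=35
  size 8 → [0,1,2,3,4,5,9,10]=8  [1,2,3,4,5,8,9,10]=28  [2,3,4,5,7,8,9,10]=56  [3,4,5,6,7,8,9,10]=70
  size 9 → [0,1,2,3,4,5,8,9,10]=36  [1,2,3,4,5,7,8,9,10]=84  [2,3,4,5,6,7,8,9,10]=126
  first=0(z) contributes 210
  first=6(b) contributes 120
|[w]| = 330

330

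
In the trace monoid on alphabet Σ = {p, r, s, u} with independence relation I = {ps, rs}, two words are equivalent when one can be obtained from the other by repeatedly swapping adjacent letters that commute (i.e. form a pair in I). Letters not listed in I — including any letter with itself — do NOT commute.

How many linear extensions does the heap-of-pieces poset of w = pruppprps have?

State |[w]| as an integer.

6

#0=p has no predecessor
#1=r depends on [0:p]
#2=u depends on [1:r]
#3=p depends on [2:u]
#4=p depends on [3:p]
#5=p depends on [4:p]
#6=r depends on [5:p]
#7=p depends on [6:r]
#8=s depends on [2:u]
sources: [0:p]
N(rest) = Σ N(rest − s) over sources s of rest; N(one piece) = 1:
  size 1 → [7]=1  [8]=1
  size 2 → [6,7]=1  [7,8]=2
  size 3 → [5,6,7]=1  [6,7,8]=3
  size 4 → [4,5,6,7]=1  [5,6,7,8]=4
  size 5 → [3,4,5,6,7]=1  [4,5,6,7,8]=5
  size 6 → [3,4,5,6,7,8]=6
  size 7 → [2,3,4,5,6,7,8]=6
  first=0(p) contributes 6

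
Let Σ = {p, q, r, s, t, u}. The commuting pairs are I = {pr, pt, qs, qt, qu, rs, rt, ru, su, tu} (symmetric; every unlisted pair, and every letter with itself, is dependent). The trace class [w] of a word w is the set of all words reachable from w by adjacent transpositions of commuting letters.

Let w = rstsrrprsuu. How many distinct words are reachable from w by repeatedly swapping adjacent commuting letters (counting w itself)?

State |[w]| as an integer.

drop 0:r onto floor
drop 1:s onto floor
drop 2:t onto {1:s}
drop 3:s onto {2:t}
drop 4:r onto {0:r}
drop 5:r onto {4:r}
drop 6:p onto {3:s}
drop 7:r onto {5:r}
drop 8:s onto {6:p}
drop 9:u onto {6:p}
drop 10:u onto {9:u}
ground layer = {0:r, 1:s}
drop-orders for the pieces not yet dropped (sum over which currently-grounded one goes next):
  1 to go: {7} 1  {8} 1  {10} 1
  2 to go: {5,7} 1  {7,8} 2  {7,10} 2  {8,10} 2  {9,10} 1
  3 to go: {4,5,7} 1  {5,7,8} 3  {5,7,10} 3  {7,8,10} 6  {7,9,10} 3  {8,9,10} 3
  4 to go: {0,4,5,7} 1  {4,5,7,8} 4  {4,5,7,10} 4  {5,7,8,10} 12  {5,7,9,10} 6  {6,8,9,10} 3  {7,8,9,10} 12
  5 to go: {0,4,5,7,8} 5  {0,4,5,7,10} 5  {3,6,8,9,10} 3  {4,5,7,8,10} 20  {4,5,7,9,10} 10  {5,7,8,9,10} 30  {6,7,8,9,10} 15
  6 to go: {0,4,5,7,8,10} 30  {0,4,5,7,9,10} 15  {2,3,6,8,9,10} 3  {3,6,7,8,9,10} 18  {4,5,7,8,9,10} 60  {5,6,7,8,9,10} 45
  7 to go: {0,4,5,7,8,9,10} 105  {1,2,3,6,8,9,10} 3  {2,3,6,7,8,9,10} 21  {3,5,6,7,8,9,10} 63  {4,5,6,7,8,9,10} 105
  8 to go: {0,4,5,6,7,8,9,10} 210  {1,2,3,6,7,8,9,10} 24  {2,3,5,6,7,8,9,10} 84  {3,4,5,6,7,8,9,10} 168
  9 to go: {0,3,4,5,6,7,8,9,10} 378  {1,2,3,5,6,7,8,9,10} 108  {2,3,4,5,6,7,8,9,10} 252
  if 0:r drops first: 360 orders
  if 1:s drops first: 630 orders
heap linearizations: 990

990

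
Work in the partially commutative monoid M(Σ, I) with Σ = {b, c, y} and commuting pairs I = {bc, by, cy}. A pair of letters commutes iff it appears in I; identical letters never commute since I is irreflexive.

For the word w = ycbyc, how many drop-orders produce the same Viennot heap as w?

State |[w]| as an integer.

30

#0=y has no predecessor
#1=c has no predecessor
#2=b has no predecessor
#3=y depends on [0:y]
#4=c depends on [1:c]
sources: [0:y, 1:c, 2:b]
N(rest) = Σ N(rest − s) over sources s of rest; N(one piece) = 1:
  size 1 → [2]=1  [3]=1  [4]=1
  size 2 → [0,3]=1  [1,4]=1  [2,3]=2  [2,4]=2  [3,4]=2
  size 3 → [0,2,3]=3  [0,3,4]=3  [1,2,4]=3  [1,3,4]=3  [2,3,4]=6
  first=0(y) contributes 12
  first=1(c) contributes 12
  first=2(b) contributes 6
|[w]| = 30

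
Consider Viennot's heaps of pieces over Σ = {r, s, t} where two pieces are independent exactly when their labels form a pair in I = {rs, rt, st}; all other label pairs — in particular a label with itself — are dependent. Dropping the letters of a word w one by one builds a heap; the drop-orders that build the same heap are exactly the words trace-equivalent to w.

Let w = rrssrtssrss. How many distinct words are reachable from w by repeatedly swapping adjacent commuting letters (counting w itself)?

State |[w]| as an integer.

0(r) covers ∅
1(r) covers 0:r
2(s) covers ∅
3(s) covers 2:s
4(r) covers 1:r
5(t) covers ∅
6(s) covers 3:s
7(s) covers 6:s
8(r) covers 4:r
9(s) covers 7:s
10(s) covers 9:s
floor of heap: 0:r, 2:s, 5:t
completions by unplaced set U, small U first (add the entries for U minus each lowest piece of U):
  |U|=1: {5}:1  {8}:1  {10}:1
  |U|=2: {4,8}:1  {5,8}:2  {5,10}:2  {8,10}:2  {9,10}:1
  |U|=3: {1,4,8}:1  {4,5,8}:3  {4,8,10}:3  {5,8,10}:6  {5,9,10}:3  {7,9,10}:1  {8,9,10}:3
  |U|=4: {0,1,4,8}:1  {1,4,5,8}:4  {1,4,8,10}:4  {4,5,8,10}:12  {4,8,9,10}:6  {5,7,9,10}:4  {5,8,9,10}:12  {6,7,9,10}:1  {7,8,9,10}:4
  |U|=5: {0,1,4,5,8}:5  {0,1,4,8,10}:5  {1,4,5,8,10}:20  {1,4,8,9,10}:10  {3,6,7,9,10}:1  {4,5,8,9,10}:30  {4,7,8,9,10}:10  {5,6,7,9,10}:5  {5,7,8,9,10}:20  {6,7,8,9,10}:5
  |U|=6: {0,1,4,5,8,10}:30  {0,1,4,8,9,10}:15  {1,4,5,8,9,10}:60  {1,4,7,8,9,10}:20  {2,3,6,7,9,10}:1  {3,5,6,7,9,10}:6  {3,6,7,8,9,10}:6  {4,5,7,8,9,10}:60  {4,6,7,8,9,10}:15  {5,6,7,8,9,10}:30
  |U|=7: {0,1,4,5,8,9,10}:105  {0,1,4,7,8,9,10}:35  {1,4,5,7,8,9,10}:140  {1,4,6,7,8,9,10}:35  {2,3,5,6,7,9,10}:7  {2,3,6,7,8,9,10}:7  {3,4,6,7,8,9,10}:21  {3,5,6,7,8,9,10}:42  {4,5,6,7,8,9,10}:105
  |U|=8: {0,1,4,5,7,8,9,10}:280  {0,1,4,6,7,8,9,10}:70  {1,3,4,6,7,8,9,10}:56  {1,4,5,6,7,8,9,10}:280  {2,3,4,6,7,8,9,10}:28  {2,3,5,6,7,8,9,10}:56  {3,4,5,6,7,8,9,10}:168
  |U|=9: {0,1,3,4,6,7,8,9,10}:126  {0,1,4,5,6,7,8,9,10}:630  {1,2,3,4,6,7,8,9,10}:84  {1,3,4,5,6,7,8,9,10}:504  {2,3,4,5,6,7,8,9,10}:252
  start at 0(r): 840
  start at 2(s): 1260
  start at 5(t): 210
sum over floor = 2310

2310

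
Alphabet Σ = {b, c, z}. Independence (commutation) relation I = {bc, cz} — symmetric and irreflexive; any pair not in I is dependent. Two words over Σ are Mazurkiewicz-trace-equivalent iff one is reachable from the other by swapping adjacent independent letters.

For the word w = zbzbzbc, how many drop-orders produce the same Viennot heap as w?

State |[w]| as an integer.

piece 0:z — minimal
piece 1:b rests on {0:z}
piece 2:z rests on {1:b}
piece 3:b rests on {2:z}
piece 4:z rests on {3:b}
piece 5:b rests on {4:z}
piece 6:c — minimal
minimal pieces: {0:z, 6:c}
ways to finish when only these pieces remain (= sum over removing one remaining piece with nothing left below it):
  1 left: {5}→1  {6}→1
  2 left: {4,5}→1  {5,6}→2
  3 left: {3,4,5}→1  {4,5,6}→3
  4 left: {2,3,4,5}→1  {3,4,5,6}→4
  5 left: {1,2,3,4,5}→1  {2,3,4,5,6}→5
  placing 0:z first → 6 extensions
  placing 6:c first → 1 extensions
total linear extensions = 7

7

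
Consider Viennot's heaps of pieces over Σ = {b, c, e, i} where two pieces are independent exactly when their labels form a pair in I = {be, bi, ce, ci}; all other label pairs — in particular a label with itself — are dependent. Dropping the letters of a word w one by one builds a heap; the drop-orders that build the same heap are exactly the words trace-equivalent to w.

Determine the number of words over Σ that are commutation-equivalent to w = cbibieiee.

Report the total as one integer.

84

drop 0:c onto floor
drop 1:b onto {0:c}
drop 2:i onto floor
drop 3:b onto {1:b}
drop 4:i onto {2:i}
drop 5:e onto {4:i}
drop 6:i onto {5:e}
drop 7:e onto {6:i}
drop 8:e onto {7:e}
ground layer = {0:c, 2:i}
drop-orders for the pieces not yet dropped (sum over which currently-grounded one goes next):
  1 to go: {3} 1  {8} 1
  2 to go: {1,3} 1  {3,8} 2  {7,8} 1
  3 to go: {0,1,3} 1  {1,3,8} 3  {3,7,8} 3  {6,7,8} 1
  4 to go: {0,1,3,8} 4  {1,3,7,8} 6  {3,6,7,8} 4  {5,6,7,8} 1
  5 to go: {0,1,3,7,8} 10  {1,3,6,7,8} 10  {3,5,6,7,8} 5  {4,5,6,7,8} 1
  6 to go: {0,1,3,6,7,8} 20  {1,3,5,6,7,8} 15  {2,4,5,6,7,8} 1  {3,4,5,6,7,8} 6
  7 to go: {0,1,3,5,6,7,8} 35  {1,3,4,5,6,7,8} 21  {2,3,4,5,6,7,8} 7
  if 0:c drops first: 28 orders
  if 2:i drops first: 56 orders
heap linearizations: 84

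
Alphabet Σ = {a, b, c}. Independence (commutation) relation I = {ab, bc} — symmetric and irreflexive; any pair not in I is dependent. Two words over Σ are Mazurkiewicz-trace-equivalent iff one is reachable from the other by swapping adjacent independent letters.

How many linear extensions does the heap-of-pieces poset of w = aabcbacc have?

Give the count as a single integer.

28

drop 0:a onto floor
drop 1:a onto {0:a}
drop 2:b onto floor
drop 3:c onto {1:a}
drop 4:b onto {2:b}
drop 5:a onto {3:c}
drop 6:c onto {5:a}
drop 7:c onto {6:c}
ground layer = {0:a, 2:b}
drop-orders for the pieces not yet dropped (sum over which currently-grounded one goes next):
  1 to go: {4} 1  {7} 1
  2 to go: {2,4} 1  {4,7} 2  {6,7} 1
  3 to go: {2,4,7} 3  {4,6,7} 3  {5,6,7} 1
  4 to go: {2,4,6,7} 6  {3,5,6,7} 1  {4,5,6,7} 4
  5 to go: {1,3,5,6,7} 1  {2,4,5,6,7} 10  {3,4,5,6,7} 5
  6 to go: {0,1,3,5,6,7} 1  {1,3,4,5,6,7} 6  {2,3,4,5,6,7} 15
  if 0:a drops first: 21 orders
  if 2:b drops first: 7 orders
heap linearizations: 28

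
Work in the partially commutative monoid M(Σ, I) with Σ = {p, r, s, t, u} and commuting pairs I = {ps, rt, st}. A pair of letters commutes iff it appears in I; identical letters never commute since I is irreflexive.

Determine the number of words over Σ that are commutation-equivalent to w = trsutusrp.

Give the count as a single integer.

3

drop 0:t onto floor
drop 1:r onto floor
drop 2:s onto {1:r}
drop 3:u onto {0:t, 2:s}
drop 4:t onto {3:u}
drop 5:u onto {4:t}
drop 6:s onto {5:u}
drop 7:r onto {6:s}
drop 8:p onto {7:r}
ground layer = {0:t, 1:r}
drop-orders for the pieces not yet dropped (sum over which currently-grounded one goes next):
  1 to go: {8} 1
  2 to go: {7,8} 1
  3 to go: {6,7,8} 1
  4 to go: {5,6,7,8} 1
  5 to go: {4,5,6,7,8} 1
  6 to go: {3,4,5,6,7,8} 1
  7 to go: {0,3,4,5,6,7,8} 1  {2,3,4,5,6,7,8} 1
  if 0:t drops first: 1 orders
  if 1:r drops first: 2 orders
heap linearizations: 3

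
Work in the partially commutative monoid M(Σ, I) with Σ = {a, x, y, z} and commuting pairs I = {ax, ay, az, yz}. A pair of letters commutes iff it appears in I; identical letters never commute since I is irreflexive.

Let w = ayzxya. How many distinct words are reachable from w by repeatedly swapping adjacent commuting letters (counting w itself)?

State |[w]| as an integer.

30

piece 0:a — minimal
piece 1:y — minimal
piece 2:z — minimal
piece 3:x rests on {1:y, 2:z}
piece 4:y rests on {3:x}
piece 5:a rests on {0:a}
minimal pieces: {0:a, 1:y, 2:z}
ways to finish when only these pieces remain (= sum over removing one remaining piece with nothing left below it):
  1 left: {4}→1  {5}→1
  2 left: {0,5}→1  {3,4}→1  {4,5}→2
  3 left: {0,4,5}→3  {1,3,4}→1  {2,3,4}→1  {3,4,5}→3
  4 left: {0,3,4,5}→6  {1,2,3,4}→2  {1,3,4,5}→4  {2,3,4,5}→4
  placing 0:a first → 10 extensions
  placing 1:y first → 10 extensions
  placing 2:z first → 10 extensions
total linear extensions = 30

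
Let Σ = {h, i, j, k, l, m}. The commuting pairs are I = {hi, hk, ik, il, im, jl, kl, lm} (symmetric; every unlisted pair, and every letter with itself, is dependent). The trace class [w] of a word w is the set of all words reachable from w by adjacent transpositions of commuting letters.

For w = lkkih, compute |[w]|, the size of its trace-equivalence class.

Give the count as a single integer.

30

piece 0:l — minimal
piece 1:k — minimal
piece 2:k rests on {1:k}
piece 3:i — minimal
piece 4:h rests on {0:l}
minimal pieces: {0:l, 1:k, 3:i}
ways to finish when only these pieces remain (= sum over removing one remaining piece with nothing left below it):
  1 left: {2}→1  {3}→1  {4}→1
  2 left: {0,4}→1  {1,2}→1  {2,3}→2  {2,4}→2  {3,4}→2
  3 left: {0,2,4}→3  {0,3,4}→3  {1,2,3}→3  {1,2,4}→3  {2,3,4}→6
  placing 0:l first → 12 extensions
  placing 1:k first → 12 extensions
  placing 3:i first → 6 extensions
total linear extensions = 30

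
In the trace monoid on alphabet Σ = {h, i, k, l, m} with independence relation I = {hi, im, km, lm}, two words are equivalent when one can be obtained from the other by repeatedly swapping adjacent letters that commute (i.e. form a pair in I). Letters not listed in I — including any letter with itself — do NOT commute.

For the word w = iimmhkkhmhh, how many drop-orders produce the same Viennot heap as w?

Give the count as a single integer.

10

#0=i has no predecessor
#1=i depends on [0:i]
#2=m has no predecessor
#3=m depends on [2:m]
#4=h depends on [3:m]
#5=k depends on [1:i, 4:h]
#6=k depends on [5:k]
#7=h depends on [6:k]
#8=m depends on [7:h]
#9=h depends on [8:m]
#10=h depends on [9:h]
sources: [0:i, 2:m]
N(rest) = Σ N(rest − s) over sources s of rest; N(one piece) = 1:
  size 1 → [10]=1
  size 2 → [9,10]=1
  size 3 → [8,9,10]=1
  size 4 → [7,8,9,10]=1
  size 5 → [6,7,8,9,10]=1
  size 6 → [5,6,7,8,9,10]=1
  size 7 → [1,5,6,7,8,9,10]=1  [4,5,6,7,8,9,10]=1
  size 8 → [0,1,5,6,7,8,9,10]=1  [1,4,5,6,7,8,9,10]=2  [3,4,5,6,7,8,9,10]=1
  size 9 → [0,1,4,5,6,7,8,9,10]=3  [1,3,4,5,6,7,8,9,10]=3  [2,3,4,5,6,7,8,9,10]=1
  first=0(i) contributes 4
  first=2(m) contributes 6
|[w]| = 10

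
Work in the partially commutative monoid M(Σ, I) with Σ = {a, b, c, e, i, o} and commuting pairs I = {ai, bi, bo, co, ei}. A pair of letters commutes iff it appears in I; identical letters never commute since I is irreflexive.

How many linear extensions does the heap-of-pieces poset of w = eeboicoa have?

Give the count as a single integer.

7

piece 0:e — minimal
piece 1:e rests on {0:e}
piece 2:b rests on {1:e}
piece 3:o rests on {1:e}
piece 4:i rests on {3:o}
piece 5:c rests on {2:b, 4:i}
piece 6:o rests on {4:i}
piece 7:a rests on {5:c, 6:o}
minimal pieces: {0:e}
ways to finish when only these pieces remain (= sum over removing one remaining piece with nothing left below it):
  1 left: {7}→1
  2 left: {5,7}→1  {6,7}→1
  3 left: {2,5,7}→1  {5,6,7}→2
  4 left: {2,5,6,7}→3  {4,5,6,7}→2
  5 left: {2,4,5,6,7}→5  {3,4,5,6,7}→2
  6 left: {2,3,4,5,6,7}→7
  placing 0:e first → 7 extensions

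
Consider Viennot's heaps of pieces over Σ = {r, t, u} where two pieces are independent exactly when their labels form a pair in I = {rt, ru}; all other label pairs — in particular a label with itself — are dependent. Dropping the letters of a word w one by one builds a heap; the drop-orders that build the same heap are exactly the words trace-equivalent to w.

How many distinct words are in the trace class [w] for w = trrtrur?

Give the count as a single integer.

35

0(t) covers ∅
1(r) covers ∅
2(r) covers 1:r
3(t) covers 0:t
4(r) covers 2:r
5(u) covers 3:t
6(r) covers 4:r
floor of heap: 0:t, 1:r
completions by unplaced set U, small U first (add the entries for U minus each lowest piece of U):
  |U|=1: {5}:1  {6}:1
  |U|=2: {3,5}:1  {4,6}:1  {5,6}:2
  |U|=3: {0,3,5}:1  {2,4,6}:1  {3,5,6}:3  {4,5,6}:3
  |U|=4: {0,3,5,6}:4  {1,2,4,6}:1  {2,4,5,6}:4  {3,4,5,6}:6
  |U|=5: {0,3,4,5,6}:10  {1,2,4,5,6}:5  {2,3,4,5,6}:10
  start at 0(t): 15
  start at 1(r): 20
sum over floor = 35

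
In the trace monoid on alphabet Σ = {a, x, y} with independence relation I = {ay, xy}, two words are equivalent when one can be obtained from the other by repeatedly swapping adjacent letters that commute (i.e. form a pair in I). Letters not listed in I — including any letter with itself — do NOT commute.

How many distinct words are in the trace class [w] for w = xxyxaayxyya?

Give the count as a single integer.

330

0(x) covers ∅
1(x) covers 0:x
2(y) covers ∅
3(x) covers 1:x
4(a) covers 3:x
5(a) covers 4:a
6(y) covers 2:y
7(x) covers 5:a
8(y) covers 6:y
9(y) covers 8:y
10(a) covers 7:x
floor of heap: 0:x, 2:y
completions by unplaced set U, small U first (add the entries for U minus each lowest piece of U):
  |U|=1: {9}:1  {10}:1
  |U|=2: {7,10}:1  {8,9}:1  {9,10}:2
  |U|=3: {5,7,10}:1  {6,8,9}:1  {7,9,10}:3  {8,9,10}:3
  |U|=4: {2,6,8,9}:1  {4,5,7,10}:1  {5,7,9,10}:4  {6,8,9,10}:4  {7,8,9,10}:6
  |U|=5: {2,6,8,9,10}:5  {3,4,5,7,10}:1  {4,5,7,9,10}:5  {5,7,8,9,10}:10  {6,7,8,9,10}:10
  |U|=6: {1,3,4,5,7,10}:1  {2,6,7,8,9,10}:15  {3,4,5,7,9,10}:6  {4,5,7,8,9,10}:15  {5,6,7,8,9,10}:20
  |U|=7: {0,1,3,4,5,7,10}:1  {1,3,4,5,7,9,10}:7  {2,5,6,7,8,9,10}:35  {3,4,5,7,8,9,10}:21  {4,5,6,7,8,9,10}:35
  |U|=8: {0,1,3,4,5,7,9,10}:8  {1,3,4,5,7,8,9,10}:28  {2,4,5,6,7,8,9,10}:70  {3,4,5,6,7,8,9,10}:56
  |U|=9: {0,1,3,4,5,7,8,9,10}:36  {1,3,4,5,6,7,8,9,10}:84  {2,3,4,5,6,7,8,9,10}:126
  start at 0(x): 210
  start at 2(y): 120
sum over floor = 330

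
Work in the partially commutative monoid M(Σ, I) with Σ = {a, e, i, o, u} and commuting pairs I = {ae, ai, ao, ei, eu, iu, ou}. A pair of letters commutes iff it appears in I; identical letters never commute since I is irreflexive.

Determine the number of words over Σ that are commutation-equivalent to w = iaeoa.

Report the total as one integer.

20

#0=i has no predecessor
#1=a has no predecessor
#2=e has no predecessor
#3=o depends on [0:i, 2:e]
#4=a depends on [1:a]
sources: [0:i, 1:a, 2:e]
N(rest) = Σ N(rest − s) over sources s of rest; N(one piece) = 1:
  size 1 → [3]=1  [4]=1
  size 2 → [0,3]=1  [1,4]=1  [2,3]=1  [3,4]=2
  size 3 → [0,2,3]=2  [0,3,4]=3  [1,3,4]=3  [2,3,4]=3
  first=0(i) contributes 6
  first=1(a) contributes 8
  first=2(e) contributes 6
|[w]| = 20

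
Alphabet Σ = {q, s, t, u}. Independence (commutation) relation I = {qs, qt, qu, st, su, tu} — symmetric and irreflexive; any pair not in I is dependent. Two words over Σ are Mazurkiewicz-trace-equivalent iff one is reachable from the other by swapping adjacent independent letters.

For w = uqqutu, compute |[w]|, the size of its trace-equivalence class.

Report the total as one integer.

0(u) covers ∅
1(q) covers ∅
2(q) covers 1:q
3(u) covers 0:u
4(t) covers ∅
5(u) covers 3:u
floor of heap: 0:u, 1:q, 4:t
completions by unplaced set U, small U first (add the entries for U minus each lowest piece of U):
  |U|=1: {2}:1  {4}:1  {5}:1
  |U|=2: {1,2}:1  {2,4}:2  {2,5}:2  {3,5}:1  {4,5}:2
  |U|=3: {0,3,5}:1  {1,2,4}:3  {1,2,5}:3  {2,3,5}:3  {2,4,5}:6  {3,4,5}:3
  |U|=4: {0,2,3,5}:4  {0,3,4,5}:4  {1,2,3,5}:6  {1,2,4,5}:12  {2,3,4,5}:12
  start at 0(u): 30
  start at 1(q): 20
  start at 4(t): 10
sum over floor = 60

60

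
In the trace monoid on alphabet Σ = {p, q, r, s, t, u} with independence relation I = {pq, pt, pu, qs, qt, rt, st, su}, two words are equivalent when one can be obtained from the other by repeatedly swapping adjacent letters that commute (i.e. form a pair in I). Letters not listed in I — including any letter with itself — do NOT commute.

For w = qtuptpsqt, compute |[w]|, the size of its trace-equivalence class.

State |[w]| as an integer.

0(q) covers ∅
1(t) covers ∅
2(u) covers 0:q, 1:t
3(p) covers ∅
4(t) covers 2:u
5(p) covers 3:p
6(s) covers 5:p
7(q) covers 2:u
8(t) covers 4:t
floor of heap: 0:q, 1:t, 3:p
completions by unplaced set U, small U first (add the entries for U minus each lowest piece of U):
  |U|=1: {6}:1  {7}:1  {8}:1
  |U|=2: {4,8}:1  {5,6}:1  {6,7}:2  {6,8}:2  {7,8}:2
  |U|=3: {3,5,6}:1  {4,6,8}:3  {4,7,8}:3  {5,6,7}:3  {5,6,8}:3  {6,7,8}:6
  |U|=4: {2,4,7,8}:3  {3,5,6,7}:4  {3,5,6,8}:4  {4,5,6,8}:6  {4,6,7,8}:12  {5,6,7,8}:12
  |U|=5: {0,2,4,7,8}:3  {1,2,4,7,8}:3  {2,4,6,7,8}:15  {3,4,5,6,8}:10  {3,5,6,7,8}:20  {4,5,6,7,8}:30
  |U|=6: {0,1,2,4,7,8}:6  {0,2,4,6,7,8}:18  {1,2,4,6,7,8}:18  {2,4,5,6,7,8}:45  {3,4,5,6,7,8}:60
  |U|=7: {0,1,2,4,6,7,8}:42  {0,2,4,5,6,7,8}:63  {1,2,4,5,6,7,8}:63  {2,3,4,5,6,7,8}:105
  start at 0(q): 168
  start at 1(t): 168
  start at 3(p): 168
sum over floor = 504

504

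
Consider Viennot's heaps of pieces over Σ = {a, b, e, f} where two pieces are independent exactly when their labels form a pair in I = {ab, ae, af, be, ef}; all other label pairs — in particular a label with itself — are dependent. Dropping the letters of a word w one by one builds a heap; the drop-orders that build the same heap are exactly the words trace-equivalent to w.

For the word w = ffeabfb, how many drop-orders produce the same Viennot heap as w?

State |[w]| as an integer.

piece 0:f — minimal
piece 1:f rests on {0:f}
piece 2:e — minimal
piece 3:a — minimal
piece 4:b rests on {1:f}
piece 5:f rests on {4:b}
piece 6:b rests on {5:f}
minimal pieces: {0:f, 2:e, 3:a}
ways to finish when only these pieces remain (= sum over removing one remaining piece with nothing left below it):
  1 left: {2}→1  {3}→1  {6}→1
  2 left: {2,3}→2  {2,6}→2  {3,6}→2  {5,6}→1
  3 left: {2,3,6}→6  {2,5,6}→3  {3,5,6}→3  {4,5,6}→1
  4 left: {1,4,5,6}→1  {2,3,5,6}→12  {2,4,5,6}→4  {3,4,5,6}→4
  5 left: {0,1,4,5,6}→1  {1,2,4,5,6}→5  {1,3,4,5,6}→5  {2,3,4,5,6}→20
  placing 0:f first → 30 extensions
  placing 2:e first → 6 extensions
  placing 3:a first → 6 extensions
total linear extensions = 42

42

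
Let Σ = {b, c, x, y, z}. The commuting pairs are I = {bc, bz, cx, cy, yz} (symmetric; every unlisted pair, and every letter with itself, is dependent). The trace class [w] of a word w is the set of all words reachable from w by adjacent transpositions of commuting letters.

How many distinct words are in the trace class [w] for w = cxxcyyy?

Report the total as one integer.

0(c) covers ∅
1(x) covers ∅
2(x) covers 1:x
3(c) covers 0:c
4(y) covers 2:x
5(y) covers 4:y
6(y) covers 5:y
floor of heap: 0:c, 1:x
completions by unplaced set U, small U first (add the entries for U minus each lowest piece of U):
  |U|=1: {3}:1  {6}:1
  |U|=2: {0,3}:1  {3,6}:2  {5,6}:1
  |U|=3: {0,3,6}:3  {3,5,6}:3  {4,5,6}:1
  |U|=4: {0,3,5,6}:6  {2,4,5,6}:1  {3,4,5,6}:4
  |U|=5: {0,3,4,5,6}:10  {1,2,4,5,6}:1  {2,3,4,5,6}:5
  start at 0(c): 6
  start at 1(x): 15
sum over floor = 21

21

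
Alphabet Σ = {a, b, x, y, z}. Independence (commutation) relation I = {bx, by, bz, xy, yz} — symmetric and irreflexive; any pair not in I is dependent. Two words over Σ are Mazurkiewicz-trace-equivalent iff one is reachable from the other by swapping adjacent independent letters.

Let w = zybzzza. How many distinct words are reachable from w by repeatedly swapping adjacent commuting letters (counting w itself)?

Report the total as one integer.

30

#0=z has no predecessor
#1=y has no predecessor
#2=b has no predecessor
#3=z depends on [0:z]
#4=z depends on [3:z]
#5=z depends on [4:z]
#6=a depends on [1:y, 2:b, 5:z]
sources: [0:z, 1:y, 2:b]
N(rest) = Σ N(rest − s) over sources s of rest; N(one piece) = 1:
  size 1 → [6]=1
  size 2 → [1,6]=1  [2,6]=1  [5,6]=1
  size 3 → [1,2,6]=2  [1,5,6]=2  [2,5,6]=2  [4,5,6]=1
  size 4 → [1,2,5,6]=6  [1,4,5,6]=3  [2,4,5,6]=3  [3,4,5,6]=1
  size 5 → [0,3,4,5,6]=1  [1,2,4,5,6]=12  [1,3,4,5,6]=4  [2,3,4,5,6]=4
  first=0(z) contributes 20
  first=1(y) contributes 5
  first=2(b) contributes 5
|[w]| = 30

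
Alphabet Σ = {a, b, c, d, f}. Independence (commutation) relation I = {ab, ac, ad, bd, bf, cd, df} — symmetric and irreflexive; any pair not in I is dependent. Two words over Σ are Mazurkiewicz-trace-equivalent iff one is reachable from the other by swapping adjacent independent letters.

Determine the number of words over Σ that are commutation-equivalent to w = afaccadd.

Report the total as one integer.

168

drop 0:a onto floor
drop 1:f onto {0:a}
drop 2:a onto {1:f}
drop 3:c onto {1:f}
drop 4:c onto {3:c}
drop 5:a onto {2:a}
drop 6:d onto floor
drop 7:d onto {6:d}
ground layer = {0:a, 6:d}
drop-orders for the pieces not yet dropped (sum over which currently-grounded one goes next):
  1 to go: {4} 1  {5} 1  {7} 1
  2 to go: {2,5} 1  {3,4} 1  {4,5} 2  {4,7} 2  {5,7} 2  {6,7} 1
  3 to go: {2,4,5} 3  {2,5,7} 3  {3,4,5} 3  {3,4,7} 3  {4,5,7} 6  {4,6,7} 3  {5,6,7} 3
  4 to go: {2,3,4,5} 6  {2,4,5,7} 12  {2,5,6,7} 6  {3,4,5,7} 12  {3,4,6,7} 6  {4,5,6,7} 12
  5 to go: {1,2,3,4,5} 6  {2,3,4,5,7} 30  {2,4,5,6,7} 30  {3,4,5,6,7} 30
  6 to go: {0,1,2,3,4,5} 6  {1,2,3,4,5,7} 36  {2,3,4,5,6,7} 90
  if 0:a drops first: 126 orders
  if 6:d drops first: 42 orders
heap linearizations: 168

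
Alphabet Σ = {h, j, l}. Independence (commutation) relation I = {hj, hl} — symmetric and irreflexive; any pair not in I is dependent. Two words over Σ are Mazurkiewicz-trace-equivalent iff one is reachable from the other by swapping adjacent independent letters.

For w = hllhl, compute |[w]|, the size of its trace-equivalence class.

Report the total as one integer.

piece 0:h — minimal
piece 1:l — minimal
piece 2:l rests on {1:l}
piece 3:h rests on {0:h}
piece 4:l rests on {2:l}
minimal pieces: {0:h, 1:l}
ways to finish when only these pieces remain (= sum over removing one remaining piece with nothing left below it):
  1 left: {3}→1  {4}→1
  2 left: {0,3}→1  {2,4}→1  {3,4}→2
  3 left: {0,3,4}→3  {1,2,4}→1  {2,3,4}→3
  placing 0:h first → 4 extensions
  placing 1:l first → 6 extensions
total linear extensions = 10

10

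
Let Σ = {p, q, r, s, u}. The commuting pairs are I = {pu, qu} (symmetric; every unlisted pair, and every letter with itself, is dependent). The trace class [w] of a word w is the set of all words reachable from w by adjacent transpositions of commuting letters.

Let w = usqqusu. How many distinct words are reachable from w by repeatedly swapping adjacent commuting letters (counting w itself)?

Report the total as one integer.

3

0(u) covers ∅
1(s) covers 0:u
2(q) covers 1:s
3(q) covers 2:q
4(u) covers 1:s
5(s) covers 3:q, 4:u
6(u) covers 5:s
floor of heap: 0:u
completions by unplaced set U, small U first (add the entries for U minus each lowest piece of U):
  |U|=1: {6}:1
  |U|=2: {5,6}:1
  |U|=3: {3,5,6}:1  {4,5,6}:1
  |U|=4: {2,3,5,6}:1  {3,4,5,6}:2
  |U|=5: {2,3,4,5,6}:3
  start at 0(u): 3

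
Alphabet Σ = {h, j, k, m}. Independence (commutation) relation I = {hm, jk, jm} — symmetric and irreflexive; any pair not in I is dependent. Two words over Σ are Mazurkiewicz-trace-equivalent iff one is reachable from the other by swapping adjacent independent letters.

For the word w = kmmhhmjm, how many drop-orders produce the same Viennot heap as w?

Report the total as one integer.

35

drop 0:k onto floor
drop 1:m onto {0:k}
drop 2:m onto {1:m}
drop 3:h onto {0:k}
drop 4:h onto {3:h}
drop 5:m onto {2:m}
drop 6:j onto {4:h}
drop 7:m onto {5:m}
ground layer = {0:k}
drop-orders for the pieces not yet dropped (sum over which currently-grounded one goes next):
  1 to go: {6} 1  {7} 1
  2 to go: {4,6} 1  {5,7} 1  {6,7} 2
  3 to go: {2,5,7} 1  {3,4,6} 1  {4,6,7} 3  {5,6,7} 3
  4 to go: {1,2,5,7} 1  {2,5,6,7} 4  {3,4,6,7} 4  {4,5,6,7} 6
  5 to go: {1,2,5,6,7} 5  {2,4,5,6,7} 10  {3,4,5,6,7} 10
  6 to go: {1,2,4,5,6,7} 15  {2,3,4,5,6,7} 20
  if 0:k drops first: 35 orders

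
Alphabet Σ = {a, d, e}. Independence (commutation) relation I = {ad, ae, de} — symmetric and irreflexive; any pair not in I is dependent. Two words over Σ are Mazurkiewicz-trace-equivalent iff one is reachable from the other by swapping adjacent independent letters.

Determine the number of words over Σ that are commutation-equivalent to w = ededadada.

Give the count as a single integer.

0(e) covers ∅
1(d) covers ∅
2(e) covers 0:e
3(d) covers 1:d
4(a) covers ∅
5(d) covers 3:d
6(a) covers 4:a
7(d) covers 5:d
8(a) covers 6:a
floor of heap: 0:e, 1:d, 4:a
completions by unplaced set U, small U first (add the entries for U minus each lowest piece of U):
  |U|=1: {2}:1  {7}:1  {8}:1
  |U|=2: {0,2}:1  {2,7}:2  {2,8}:2  {5,7}:1  {6,8}:1  {7,8}:2
  |U|=3: {0,2,7}:3  {0,2,8}:3  {2,5,7}:3  {2,6,8}:3  {2,7,8}:6  {3,5,7}:1  {4,6,8}:1  {5,7,8}:3  {6,7,8}:3
  |U|=4: {0,2,5,7}:6  {0,2,6,8}:6  {0,2,7,8}:12  {1,3,5,7}:1  {2,3,5,7}:4  {2,4,6,8}:4  {2,5,7,8}:12  {2,6,7,8}:12  {3,5,7,8}:4  {4,6,7,8}:4  {5,6,7,8}:6
  |U|=5: {0,2,3,5,7}:10  {0,2,4,6,8}:10  {0,2,5,7,8}:30  {0,2,6,7,8}:30  {1,2,3,5,7}:5  {1,3,5,7,8}:5  {2,3,5,7,8}:20  {2,4,6,7,8}:20  {2,5,6,7,8}:30  {3,5,6,7,8}:10  {4,5,6,7,8}:10
  |U|=6: {0,1,2,3,5,7}:15  {0,2,3,5,7,8}:60  {0,2,4,6,7,8}:60  {0,2,5,6,7,8}:90  {1,2,3,5,7,8}:30  {1,3,5,6,7,8}:15  {2,3,5,6,7,8}:60  {2,4,5,6,7,8}:60  {3,4,5,6,7,8}:20
  |U|=7: {0,1,2,3,5,7,8}:105  {0,2,3,5,6,7,8}:210  {0,2,4,5,6,7,8}:210  {1,2,3,5,6,7,8}:105  {1,3,4,5,6,7,8}:35  {2,3,4,5,6,7,8}:140
  start at 0(e): 280
  start at 1(d): 560
  start at 4(a): 420
sum over floor = 1260

1260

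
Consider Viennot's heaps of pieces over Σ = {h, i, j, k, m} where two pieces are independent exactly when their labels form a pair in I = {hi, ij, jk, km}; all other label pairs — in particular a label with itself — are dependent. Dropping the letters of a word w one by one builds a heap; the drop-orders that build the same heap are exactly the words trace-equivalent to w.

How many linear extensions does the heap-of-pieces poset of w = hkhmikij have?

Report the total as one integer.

4

drop 0:h onto floor
drop 1:k onto {0:h}
drop 2:h onto {1:k}
drop 3:m onto {2:h}
drop 4:i onto {3:m}
drop 5:k onto {4:i}
drop 6:i onto {5:k}
drop 7:j onto {3:m}
ground layer = {0:h}
drop-orders for the pieces not yet dropped (sum over which currently-grounded one goes next):
  1 to go: {6} 1  {7} 1
  2 to go: {5,6} 1  {6,7} 2
  3 to go: {4,5,6} 1  {5,6,7} 3
  4 to go: {4,5,6,7} 4
  5 to go: {3,4,5,6,7} 4
  6 to go: {2,3,4,5,6,7} 4
  if 0:h drops first: 4 orders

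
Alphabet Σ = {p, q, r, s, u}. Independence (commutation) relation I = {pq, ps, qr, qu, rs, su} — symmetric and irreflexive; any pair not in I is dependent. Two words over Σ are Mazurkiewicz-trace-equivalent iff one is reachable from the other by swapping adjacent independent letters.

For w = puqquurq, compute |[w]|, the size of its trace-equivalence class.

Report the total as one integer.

56

piece 0:p — minimal
piece 1:u rests on {0:p}
piece 2:q — minimal
piece 3:q rests on {2:q}
piece 4:u rests on {1:u}
piece 5:u rests on {4:u}
piece 6:r rests on {5:u}
piece 7:q rests on {3:q}
minimal pieces: {0:p, 2:q}
ways to finish when only these pieces remain (= sum over removing one remaining piece with nothing left below it):
  1 left: {6}→1  {7}→1
  2 left: {3,7}→1  {5,6}→1  {6,7}→2
  3 left: {2,3,7}→1  {3,6,7}→3  {4,5,6}→1  {5,6,7}→3
  4 left: {1,4,5,6}→1  {2,3,6,7}→4  {3,5,6,7}→6  {4,5,6,7}→4
  5 left: {0,1,4,5,6}→1  {1,4,5,6,7}→5  {2,3,5,6,7}→10  {3,4,5,6,7}→10
  6 left: {0,1,4,5,6,7}→6  {1,3,4,5,6,7}→15  {2,3,4,5,6,7}→20
  placing 0:p first → 35 extensions
  placing 2:q first → 21 extensions
total linear extensions = 56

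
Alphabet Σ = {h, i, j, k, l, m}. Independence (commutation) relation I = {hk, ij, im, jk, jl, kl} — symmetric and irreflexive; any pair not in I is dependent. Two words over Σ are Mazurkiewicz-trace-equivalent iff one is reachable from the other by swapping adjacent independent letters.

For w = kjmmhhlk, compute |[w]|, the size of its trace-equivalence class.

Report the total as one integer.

piece 0:k — minimal
piece 1:j — minimal
piece 2:m rests on {0:k, 1:j}
piece 3:m rests on {2:m}
piece 4:h rests on {3:m}
piece 5:h rests on {4:h}
piece 6:l rests on {5:h}
piece 7:k rests on {3:m}
minimal pieces: {0:k, 1:j}
ways to finish when only these pieces remain (= sum over removing one remaining piece with nothing left below it):
  1 left: {6}→1  {7}→1
  2 left: {5,6}→1  {6,7}→2
  3 left: {4,5,6}→1  {5,6,7}→3
  4 left: {4,5,6,7}→4
  5 left: {3,4,5,6,7}→4
  6 left: {2,3,4,5,6,7}→4
  placing 0:k first → 4 extensions
  placing 1:j first → 4 extensions
total linear extensions = 8

8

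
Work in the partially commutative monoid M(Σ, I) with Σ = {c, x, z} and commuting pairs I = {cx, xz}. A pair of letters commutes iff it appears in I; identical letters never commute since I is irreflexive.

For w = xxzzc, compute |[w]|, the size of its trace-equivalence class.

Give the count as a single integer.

10

drop 0:x onto floor
drop 1:x onto {0:x}
drop 2:z onto floor
drop 3:z onto {2:z}
drop 4:c onto {3:z}
ground layer = {0:x, 2:z}
drop-orders for the pieces not yet dropped (sum over which currently-grounded one goes next):
  1 to go: {1} 1  {4} 1
  2 to go: {0,1} 1  {1,4} 2  {3,4} 1
  3 to go: {0,1,4} 3  {1,3,4} 3  {2,3,4} 1
  if 0:x drops first: 4 orders
  if 2:z drops first: 6 orders
heap linearizations: 10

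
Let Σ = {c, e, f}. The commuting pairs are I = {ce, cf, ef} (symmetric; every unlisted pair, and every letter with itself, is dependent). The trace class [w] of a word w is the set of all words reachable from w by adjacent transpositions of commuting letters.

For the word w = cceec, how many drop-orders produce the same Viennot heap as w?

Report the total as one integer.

piece 0:c — minimal
piece 1:c rests on {0:c}
piece 2:e — minimal
piece 3:e rests on {2:e}
piece 4:c rests on {1:c}
minimal pieces: {0:c, 2:e}
ways to finish when only these pieces remain (= sum over removing one remaining piece with nothing left below it):
  1 left: {3}→1  {4}→1
  2 left: {1,4}→1  {2,3}→1  {3,4}→2
  3 left: {0,1,4}→1  {1,3,4}→3  {2,3,4}→3
  placing 0:c first → 6 extensions
  placing 2:e first → 4 extensions
total linear extensions = 10

10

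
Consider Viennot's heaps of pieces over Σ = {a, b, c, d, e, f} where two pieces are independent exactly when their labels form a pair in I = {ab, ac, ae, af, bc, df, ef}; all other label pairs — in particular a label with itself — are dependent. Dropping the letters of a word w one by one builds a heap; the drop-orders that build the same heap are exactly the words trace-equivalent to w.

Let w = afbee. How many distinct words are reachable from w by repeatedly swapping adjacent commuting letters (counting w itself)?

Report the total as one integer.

5

drop 0:a onto floor
drop 1:f onto floor
drop 2:b onto {1:f}
drop 3:e onto {2:b}
drop 4:e onto {3:e}
ground layer = {0:a, 1:f}
drop-orders for the pieces not yet dropped (sum over which currently-grounded one goes next):
  1 to go: {0} 1  {4} 1
  2 to go: {0,4} 2  {3,4} 1
  3 to go: {0,3,4} 3  {2,3,4} 1
  if 0:a drops first: 1 orders
  if 1:f drops first: 4 orders
heap linearizations: 5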